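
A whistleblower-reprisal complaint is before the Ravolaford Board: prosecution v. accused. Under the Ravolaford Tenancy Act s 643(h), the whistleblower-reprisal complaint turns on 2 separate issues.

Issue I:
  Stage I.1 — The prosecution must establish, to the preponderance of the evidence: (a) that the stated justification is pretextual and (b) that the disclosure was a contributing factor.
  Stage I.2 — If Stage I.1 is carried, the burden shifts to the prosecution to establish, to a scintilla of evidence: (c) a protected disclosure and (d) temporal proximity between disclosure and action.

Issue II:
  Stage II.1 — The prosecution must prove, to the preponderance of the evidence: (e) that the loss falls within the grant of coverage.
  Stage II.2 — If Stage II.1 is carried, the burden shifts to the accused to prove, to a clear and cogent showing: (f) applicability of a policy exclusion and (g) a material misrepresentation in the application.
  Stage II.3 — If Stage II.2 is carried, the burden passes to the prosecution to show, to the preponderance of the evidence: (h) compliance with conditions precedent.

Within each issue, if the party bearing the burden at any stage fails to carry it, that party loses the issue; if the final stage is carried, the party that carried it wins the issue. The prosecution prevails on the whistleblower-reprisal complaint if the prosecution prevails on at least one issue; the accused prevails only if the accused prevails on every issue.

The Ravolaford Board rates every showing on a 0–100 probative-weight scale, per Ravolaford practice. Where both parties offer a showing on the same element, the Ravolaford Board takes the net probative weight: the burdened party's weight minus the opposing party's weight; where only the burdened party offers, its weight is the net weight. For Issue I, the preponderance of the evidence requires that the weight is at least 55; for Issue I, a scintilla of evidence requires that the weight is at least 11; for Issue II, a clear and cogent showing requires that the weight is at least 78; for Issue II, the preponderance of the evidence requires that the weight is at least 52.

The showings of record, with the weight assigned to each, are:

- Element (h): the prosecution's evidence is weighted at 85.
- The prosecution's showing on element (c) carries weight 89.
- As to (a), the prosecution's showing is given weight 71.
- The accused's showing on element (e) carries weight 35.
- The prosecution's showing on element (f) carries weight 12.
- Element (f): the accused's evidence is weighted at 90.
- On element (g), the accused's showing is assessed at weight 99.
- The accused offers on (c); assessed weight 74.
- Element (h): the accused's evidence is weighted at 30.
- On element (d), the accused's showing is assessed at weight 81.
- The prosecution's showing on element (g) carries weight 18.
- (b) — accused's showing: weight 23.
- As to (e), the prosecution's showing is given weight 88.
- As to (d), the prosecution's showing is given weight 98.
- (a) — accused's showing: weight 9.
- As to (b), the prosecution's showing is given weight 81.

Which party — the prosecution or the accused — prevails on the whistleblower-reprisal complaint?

— Issue I —
At Stage I.1 the prosecution must meet the preponderance of the evidence (weight is at least 55): on (a) the weight is 71 less the opposing 9 gives net 62, ≥ 55, so (a) meets the standard; on (b) the weight is 81 less the opposing 23 gives net 58, ≥ 55, so (b) meets the standard.
  All elements met. The prosecution retains the burden for Stage I.2.
At Stage I.2 the prosecution must meet a scintilla of evidence (weight is at least 11): on (c) the weight is 89 less the opposing 74 gives net 15, ≥ 11, so (c) meets the standard; on (d) the weight is 98 less the opposing 81 gives net 17, ≥ 11, so (d) meets the standard.
  Stage I.2 carried; the final stage is satisfied.
All stages carried — the prosecution prevails on this issue.
— Issue II —
At Stage II.1 the prosecution must meet the preponderance of the evidence (weight is at least 52): on (e) the weight is 88 less the opposing 35 gives net 53, which does reach 52, so (e) meets the standard.
  Stage II.1 is satisfied; the onus moves to the accused.
At Stage II.2 the accused must meet a clear and cogent showing (weight is at least 78): on (f) the weight is 90 less the opposing 12 gives net 78, which does reach 78, so (f) meets the standard; on (g) the weight is 99 less the opposing 18 gives net 81, ≥ 78, so (g) meets the standard.
  The accused carries Stage II.2; the prosecution now bears the burden.
At Stage II.3 the prosecution must meet the preponderance of the evidence (weight is at least 52): on (h) the weight is 85 less the opposing 30 gives net 55, which does reach 52, so (h) meets the standard.
  All elements met at the final stage.
Every stage carried; the prosecution prevails on this issue.
Per-issue: Issue I → prosecution; Issue II → prosecution. The prosecution must prevail on at least one issue; overall, the prosecution prevails.

prosecution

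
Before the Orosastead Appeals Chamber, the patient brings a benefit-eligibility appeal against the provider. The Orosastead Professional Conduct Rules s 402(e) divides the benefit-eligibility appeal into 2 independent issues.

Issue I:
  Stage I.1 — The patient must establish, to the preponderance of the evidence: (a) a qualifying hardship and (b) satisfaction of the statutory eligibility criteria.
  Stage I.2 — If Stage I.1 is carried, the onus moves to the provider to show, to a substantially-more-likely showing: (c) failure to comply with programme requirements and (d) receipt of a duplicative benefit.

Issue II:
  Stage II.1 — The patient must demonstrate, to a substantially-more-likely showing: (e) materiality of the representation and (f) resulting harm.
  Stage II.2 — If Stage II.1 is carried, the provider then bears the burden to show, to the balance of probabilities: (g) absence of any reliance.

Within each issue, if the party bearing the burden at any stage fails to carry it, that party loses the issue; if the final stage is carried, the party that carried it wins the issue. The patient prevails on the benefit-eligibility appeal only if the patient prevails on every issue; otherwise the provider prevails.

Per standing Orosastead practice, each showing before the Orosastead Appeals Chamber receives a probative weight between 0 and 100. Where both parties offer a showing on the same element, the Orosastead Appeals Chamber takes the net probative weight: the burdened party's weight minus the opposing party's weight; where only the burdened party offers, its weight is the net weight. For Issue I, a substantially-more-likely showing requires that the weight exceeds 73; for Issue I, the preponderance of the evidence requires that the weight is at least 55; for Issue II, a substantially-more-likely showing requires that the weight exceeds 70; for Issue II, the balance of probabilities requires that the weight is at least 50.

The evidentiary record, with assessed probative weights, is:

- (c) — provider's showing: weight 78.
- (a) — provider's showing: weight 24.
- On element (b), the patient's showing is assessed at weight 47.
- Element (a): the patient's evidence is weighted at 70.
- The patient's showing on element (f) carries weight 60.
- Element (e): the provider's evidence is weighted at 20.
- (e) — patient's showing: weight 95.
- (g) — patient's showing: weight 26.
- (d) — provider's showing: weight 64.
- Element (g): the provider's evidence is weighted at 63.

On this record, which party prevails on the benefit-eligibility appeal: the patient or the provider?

provider

— Issue I —
At Stage I.1 the patient must meet the preponderance of the evidence (weight is at least 55): on (a) the weight is 70 less the opposing 24 gives net 46, < 55, so (a) does not meet the standard; on (b) the weight is 47, < 55, so (b) does not meet the standard.
  Stage I.1 not carried; the patient fails its burden.
So the provider prevails on this issue.
— Issue II —
At Stage II.1 the patient must meet a substantially-more-likely showing (weight exceeds 70): on (e) the weight is 95 less the opposing 20 gives net 75, > 70, so (e) meets the standard; on (f) the weight is 60, ≤ 70, so (f) does not meet the standard.
  Not every element is met, so the patient fails to carry Stage II.1.
The analysis ends at Stage II.1; the provider prevails on this issue.
Per-issue: Issue I → provider; Issue II → provider. The patient must prevail on every issue; overall, the provider prevails.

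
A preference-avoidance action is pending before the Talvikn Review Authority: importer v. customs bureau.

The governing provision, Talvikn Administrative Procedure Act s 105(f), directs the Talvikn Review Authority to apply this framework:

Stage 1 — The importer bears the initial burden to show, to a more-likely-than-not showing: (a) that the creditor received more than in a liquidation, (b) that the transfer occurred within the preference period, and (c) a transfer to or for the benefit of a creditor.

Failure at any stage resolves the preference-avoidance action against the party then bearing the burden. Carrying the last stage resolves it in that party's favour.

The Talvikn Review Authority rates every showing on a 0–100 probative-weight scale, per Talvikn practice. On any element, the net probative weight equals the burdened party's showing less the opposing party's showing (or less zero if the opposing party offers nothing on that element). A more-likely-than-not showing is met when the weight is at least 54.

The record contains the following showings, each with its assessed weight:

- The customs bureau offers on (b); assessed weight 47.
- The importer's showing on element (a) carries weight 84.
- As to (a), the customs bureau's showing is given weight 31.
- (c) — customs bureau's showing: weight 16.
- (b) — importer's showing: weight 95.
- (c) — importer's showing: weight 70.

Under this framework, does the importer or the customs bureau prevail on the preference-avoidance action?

customs bureau

Stage 1 (importer, a more-likely-than-not showing, weight is at least 54): (a) net 84−31=53 < 54 — fails; (b) net 95−47=48 < 54 — fails; (c) net 70−16=54 ≥ 54 — meets.
  The importer does not carry Stage 1.
The analysis ends at Stage 1; the customs bureau prevails.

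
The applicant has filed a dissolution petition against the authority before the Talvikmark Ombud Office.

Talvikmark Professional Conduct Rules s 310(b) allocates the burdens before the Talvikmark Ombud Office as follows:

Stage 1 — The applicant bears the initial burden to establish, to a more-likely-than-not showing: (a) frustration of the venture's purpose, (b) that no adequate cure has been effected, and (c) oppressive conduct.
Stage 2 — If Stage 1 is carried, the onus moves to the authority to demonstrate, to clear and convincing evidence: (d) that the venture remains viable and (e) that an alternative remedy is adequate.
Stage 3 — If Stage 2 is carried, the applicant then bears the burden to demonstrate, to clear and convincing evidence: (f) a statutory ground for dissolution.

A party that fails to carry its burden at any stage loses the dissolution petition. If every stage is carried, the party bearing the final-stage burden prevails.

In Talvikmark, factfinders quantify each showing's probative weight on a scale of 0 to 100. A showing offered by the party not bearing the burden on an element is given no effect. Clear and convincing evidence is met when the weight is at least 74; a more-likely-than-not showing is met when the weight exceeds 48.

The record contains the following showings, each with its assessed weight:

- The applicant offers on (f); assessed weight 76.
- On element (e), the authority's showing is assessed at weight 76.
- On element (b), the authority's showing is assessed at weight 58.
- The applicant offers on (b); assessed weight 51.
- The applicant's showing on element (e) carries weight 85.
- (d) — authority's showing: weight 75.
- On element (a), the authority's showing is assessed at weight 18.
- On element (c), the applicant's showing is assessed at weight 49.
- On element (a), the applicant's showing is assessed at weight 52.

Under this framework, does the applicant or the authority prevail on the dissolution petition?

Stage 1 — burden on applicant; standard: a more-likely-than-not showing (weight exceeds 48).
    (a): 52 (authority's 18 disregarded) > 48 [met]
    (b): 51 (authority's 58 disregarded) > 48 [met]
    (c): 49 > 48 [met]
  Stage 1 carried; the burden shifts to the authority.
Stage 2 — burden on authority; standard: clear and convincing evidence (weight is at least 74).
    (d): 75 ≥ 74 [met]
    (e): 76 (applicant's 85 disregarded) ≥ 74 [met]
  Stage 2 is satisfied; the onus moves to the applicant.
Stage 3 — burden on applicant; standard: clear and convincing evidence (weight is at least 74).
    (f): 76 ≥ 74 [met]
  The applicant carries the last stage.
All stages carried — the applicant prevails.

applicant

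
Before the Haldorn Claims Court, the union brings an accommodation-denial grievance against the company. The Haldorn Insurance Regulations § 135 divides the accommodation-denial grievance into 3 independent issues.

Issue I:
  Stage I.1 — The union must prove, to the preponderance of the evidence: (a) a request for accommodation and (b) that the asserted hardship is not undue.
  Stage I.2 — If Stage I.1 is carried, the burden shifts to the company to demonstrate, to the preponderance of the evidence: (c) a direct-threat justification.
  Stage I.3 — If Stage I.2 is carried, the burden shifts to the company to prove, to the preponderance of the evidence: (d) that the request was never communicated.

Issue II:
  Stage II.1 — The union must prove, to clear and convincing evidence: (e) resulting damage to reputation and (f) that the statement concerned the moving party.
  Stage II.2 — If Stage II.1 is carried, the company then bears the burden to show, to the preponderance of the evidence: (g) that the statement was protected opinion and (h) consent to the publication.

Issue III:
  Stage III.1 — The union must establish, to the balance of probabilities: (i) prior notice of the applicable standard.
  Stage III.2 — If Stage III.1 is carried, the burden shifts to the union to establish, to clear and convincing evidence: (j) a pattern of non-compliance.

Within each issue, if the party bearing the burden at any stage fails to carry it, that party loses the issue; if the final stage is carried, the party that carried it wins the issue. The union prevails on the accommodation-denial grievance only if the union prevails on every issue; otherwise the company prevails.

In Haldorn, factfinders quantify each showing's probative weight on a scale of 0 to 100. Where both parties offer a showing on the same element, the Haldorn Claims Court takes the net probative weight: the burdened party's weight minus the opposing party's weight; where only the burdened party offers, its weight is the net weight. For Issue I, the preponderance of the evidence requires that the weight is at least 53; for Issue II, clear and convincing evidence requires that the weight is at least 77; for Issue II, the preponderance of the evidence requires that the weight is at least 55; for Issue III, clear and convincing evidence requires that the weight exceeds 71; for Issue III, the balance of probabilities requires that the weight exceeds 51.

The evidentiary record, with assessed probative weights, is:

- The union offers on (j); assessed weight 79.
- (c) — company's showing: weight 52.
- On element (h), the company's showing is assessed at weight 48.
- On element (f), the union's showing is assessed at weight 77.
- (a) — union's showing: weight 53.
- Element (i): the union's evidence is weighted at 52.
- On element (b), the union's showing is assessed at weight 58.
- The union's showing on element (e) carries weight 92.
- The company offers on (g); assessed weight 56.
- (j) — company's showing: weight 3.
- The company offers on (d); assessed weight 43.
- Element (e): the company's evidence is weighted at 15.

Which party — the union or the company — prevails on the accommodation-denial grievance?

union

— Issue I —
At Stage I.1 the union must meet the preponderance of the evidence (weight is at least 53): on (a) the weight is 53, ≥ 53, so (a) meets the standard; on (b) the weight is 58, which does reach 53, so (b) meets the standard.
  Stage I.1 carried; the burden shifts to the company.
At Stage I.2 the company must meet the preponderance of the evidence (weight is at least 53): on (c) the weight is 52, which does not reach 53, so (c) does not meet the standard.
  Not every element is met, so the company fails to carry Stage I.2.
So the union prevails on this issue.
— Issue II —
Stage II.1 (union, clear and convincing evidence, weight is at least 77): (e) net 92−15=77 ≥ 77 — meets; (f) 77 ≥ 77 — meets.
  All elements met. The burden passes to the company.
Stage II.2 (company, the preponderance of the evidence, weight is at least 55): (g) 56 ≥ 55 — meets; (h) 48 < 55 — fails.
  Stage II.2 not carried; the company fails its burden.
The analysis ends at Stage II.2; the union prevails on this issue.
— Issue III —
At Stage III.1 the union must meet the balance of probabilities (weight exceeds 51): on (i) the weight is 52, > 51, so (i) meets the standard.
  Stage III.1 carried; the burden remains with the union.
At Stage III.2 the union must meet clear and convincing evidence (weight exceeds 71): on (j) the weight is 79 less the opposing 3 gives net 76, > 71, so (j) meets the standard.
  Stage III.2 carried; the final stage is satisfied.
With every stage satisfied, the union prevails on this issue.
Per-issue: Issue I → union; Issue II → union; Issue III → union. The union must prevail on every issue; overall, the union prevails.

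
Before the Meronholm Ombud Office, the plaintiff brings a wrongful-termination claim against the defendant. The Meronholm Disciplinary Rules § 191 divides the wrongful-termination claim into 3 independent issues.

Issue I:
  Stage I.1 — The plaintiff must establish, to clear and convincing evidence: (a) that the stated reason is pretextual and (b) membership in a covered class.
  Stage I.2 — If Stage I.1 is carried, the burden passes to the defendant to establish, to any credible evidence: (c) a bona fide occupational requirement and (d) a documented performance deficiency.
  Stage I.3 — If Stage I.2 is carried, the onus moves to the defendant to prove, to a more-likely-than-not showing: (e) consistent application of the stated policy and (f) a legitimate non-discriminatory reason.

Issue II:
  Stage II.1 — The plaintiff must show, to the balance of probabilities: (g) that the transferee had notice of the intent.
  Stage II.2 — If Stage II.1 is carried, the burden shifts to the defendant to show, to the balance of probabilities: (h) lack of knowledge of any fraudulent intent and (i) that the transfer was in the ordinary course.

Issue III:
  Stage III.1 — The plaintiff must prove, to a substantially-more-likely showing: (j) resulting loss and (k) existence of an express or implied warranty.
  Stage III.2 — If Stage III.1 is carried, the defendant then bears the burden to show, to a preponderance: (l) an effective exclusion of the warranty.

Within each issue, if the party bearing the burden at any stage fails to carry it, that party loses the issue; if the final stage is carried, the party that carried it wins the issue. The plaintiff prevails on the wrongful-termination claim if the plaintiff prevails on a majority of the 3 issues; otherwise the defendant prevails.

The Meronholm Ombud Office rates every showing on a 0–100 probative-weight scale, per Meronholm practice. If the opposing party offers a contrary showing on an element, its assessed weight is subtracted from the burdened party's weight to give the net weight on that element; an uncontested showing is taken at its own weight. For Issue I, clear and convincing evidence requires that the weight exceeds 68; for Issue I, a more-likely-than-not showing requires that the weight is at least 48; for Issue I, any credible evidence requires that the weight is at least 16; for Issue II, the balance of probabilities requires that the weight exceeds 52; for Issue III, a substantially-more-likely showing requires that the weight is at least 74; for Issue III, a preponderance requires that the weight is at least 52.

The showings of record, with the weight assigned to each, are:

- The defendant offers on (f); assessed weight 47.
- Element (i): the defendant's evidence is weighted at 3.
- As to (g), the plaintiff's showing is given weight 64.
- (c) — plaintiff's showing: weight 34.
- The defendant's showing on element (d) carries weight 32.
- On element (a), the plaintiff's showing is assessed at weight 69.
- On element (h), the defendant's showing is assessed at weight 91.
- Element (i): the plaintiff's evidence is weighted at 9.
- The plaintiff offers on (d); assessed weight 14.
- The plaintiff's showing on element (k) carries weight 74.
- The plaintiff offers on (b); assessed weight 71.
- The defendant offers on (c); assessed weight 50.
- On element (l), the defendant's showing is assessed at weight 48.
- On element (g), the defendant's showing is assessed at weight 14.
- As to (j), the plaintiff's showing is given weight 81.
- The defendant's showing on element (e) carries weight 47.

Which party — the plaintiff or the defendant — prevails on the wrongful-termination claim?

— Issue I —
At Stage I.1 the plaintiff must meet clear and convincing evidence (weight exceeds 68): on (a) the weight is 69, which does exceed 68, so (a) meets the standard; on (b) the weight is 71, which does exceed 68, so (b) meets the standard.
  All elements met. The burden passes to the defendant.
At Stage I.2 the defendant must meet any credible evidence (weight is at least 16): on (c) the weight is 50 less the opposing 34 gives net 16, which does reach 16, so (c) meets the standard; on (d) the weight is 32 less the opposing 14 gives net 18, ≥ 16, so (d) meets the standard.
  Stage I.2 carried; the burden remains with the defendant.
At Stage I.3 the defendant must meet a more-likely-than-not showing (weight is at least 48): on (e) the weight is 47, which does not reach 48, so (e) does not meet the standard; on (f) the weight is 47, < 48, so (f) does not meet the standard.
  Stage I.3 not carried; the defendant fails its burden.
The plaintiff prevails on this issue.
— Issue II —
Stage II.1 — burden on plaintiff; standard: the balance of probabilities (weight exceeds 52).
    (g): 64 − 14 = 50 ≤ 52 [not met]
  Stage II.1 not carried; the plaintiff fails its burden.
The analysis ends at Stage II.1; the defendant prevails on this issue.
— Issue III —
At Stage III.1 the plaintiff must meet a substantially-more-likely showing (weight is at least 74): on (j) the weight is 81, ≥ 74, so (j) meets the standard; on (k) the weight is 74, which does reach 74, so (k) meets the standard.
  Stage III.1 carried; the burden shifts to the defendant.
At Stage III.2 the defendant must meet a preponderance (weight is at least 52): on (l) the weight is 48, which does not reach 52, so (l) does not meet the standard.
  Not every element is met, so the defendant fails to carry Stage III.2.
So the plaintiff prevails on this issue.
Per-issue: Issue I → plaintiff; Issue II → defendant; Issue III → plaintiff. The plaintiff must prevail on a majority of issues; overall, the plaintiff prevails.

plaintiff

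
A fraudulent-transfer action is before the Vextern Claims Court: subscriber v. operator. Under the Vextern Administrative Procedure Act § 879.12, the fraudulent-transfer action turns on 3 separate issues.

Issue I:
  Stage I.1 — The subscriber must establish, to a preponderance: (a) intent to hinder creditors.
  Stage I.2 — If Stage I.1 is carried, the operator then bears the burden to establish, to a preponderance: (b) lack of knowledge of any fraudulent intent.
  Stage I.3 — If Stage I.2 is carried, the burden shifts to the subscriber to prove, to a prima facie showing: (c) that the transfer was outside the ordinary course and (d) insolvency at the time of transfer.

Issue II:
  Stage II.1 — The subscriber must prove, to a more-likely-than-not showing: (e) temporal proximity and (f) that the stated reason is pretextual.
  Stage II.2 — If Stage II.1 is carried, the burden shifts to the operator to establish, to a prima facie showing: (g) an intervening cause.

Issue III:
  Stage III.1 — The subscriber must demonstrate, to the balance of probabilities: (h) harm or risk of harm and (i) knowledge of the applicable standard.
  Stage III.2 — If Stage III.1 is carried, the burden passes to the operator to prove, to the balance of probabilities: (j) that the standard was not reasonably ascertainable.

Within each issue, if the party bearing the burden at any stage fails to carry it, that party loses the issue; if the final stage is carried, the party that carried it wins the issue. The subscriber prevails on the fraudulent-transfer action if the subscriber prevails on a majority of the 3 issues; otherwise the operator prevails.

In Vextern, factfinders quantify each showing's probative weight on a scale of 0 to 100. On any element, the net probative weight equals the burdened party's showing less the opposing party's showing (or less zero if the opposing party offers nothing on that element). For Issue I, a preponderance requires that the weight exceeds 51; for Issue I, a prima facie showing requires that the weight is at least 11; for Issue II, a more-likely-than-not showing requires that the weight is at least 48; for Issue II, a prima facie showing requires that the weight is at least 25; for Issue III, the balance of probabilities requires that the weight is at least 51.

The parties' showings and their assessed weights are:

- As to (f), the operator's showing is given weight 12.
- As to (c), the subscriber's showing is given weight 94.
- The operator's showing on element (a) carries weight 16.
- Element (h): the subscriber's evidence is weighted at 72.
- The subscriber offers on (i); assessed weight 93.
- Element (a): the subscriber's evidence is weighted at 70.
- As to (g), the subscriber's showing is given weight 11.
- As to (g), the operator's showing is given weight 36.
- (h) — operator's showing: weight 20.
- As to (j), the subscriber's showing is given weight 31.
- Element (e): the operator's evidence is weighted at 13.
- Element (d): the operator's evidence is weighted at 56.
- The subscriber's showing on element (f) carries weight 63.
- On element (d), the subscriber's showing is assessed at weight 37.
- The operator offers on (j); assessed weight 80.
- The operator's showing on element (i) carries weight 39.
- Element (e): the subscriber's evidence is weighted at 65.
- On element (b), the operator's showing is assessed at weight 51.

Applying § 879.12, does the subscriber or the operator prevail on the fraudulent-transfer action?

subscriber

— Issue I —
At Stage I.1 the subscriber must meet a preponderance (weight exceeds 51): on (a) the weight is 70 less the opposing 16 gives net 54, > 51, so (a) meets the standard.
  All elements met. The burden passes to the operator.
At Stage I.2 the operator must meet a preponderance (weight exceeds 51): on (b) the weight is 51, ≤ 51, so (b) does not meet the standard.
  The operator does not carry Stage I.2.
The subscriber prevails on this issue.
— Issue II —
Stage II.1 — burden on subscriber; standard: a more-likely-than-not showing (weight is at least 48).
    (e): 65 − 13 = 52 ≥ 48 [met]
    (f): 63 − 12 = 51 ≥ 48 [met]
  Stage II.1 carried; the burden shifts to the operator.
Stage II.2 — burden on operator; standard: a prima facie showing (weight is at least 25).
    (g): 36 − 11 = 25 ≥ 25 [met]
  Stage II.2 carried; the final stage is satisfied.
All stages carried — the operator prevails on this issue.
— Issue III —
Stage III.1 — burden on subscriber; standard: the balance of probabilities (weight is at least 51).
    (h): 72 − 20 = 52 ≥ 51 [met]
    (i): 93 − 39 = 54 ≥ 51 [met]
  Stage III.1 carried; the burden shifts to the operator.
Stage III.2 — burden on operator; standard: the balance of probabilities (weight is at least 51).
    (j): 80 − 31 = 49 < 51 [not met]
  The operator does not carry Stage III.2.
So the subscriber prevails on this issue.
Per-issue: Issue I → subscriber; Issue II → operator; Issue III → subscriber. The subscriber must prevail on a majority of issues; overall, the subscriber prevails.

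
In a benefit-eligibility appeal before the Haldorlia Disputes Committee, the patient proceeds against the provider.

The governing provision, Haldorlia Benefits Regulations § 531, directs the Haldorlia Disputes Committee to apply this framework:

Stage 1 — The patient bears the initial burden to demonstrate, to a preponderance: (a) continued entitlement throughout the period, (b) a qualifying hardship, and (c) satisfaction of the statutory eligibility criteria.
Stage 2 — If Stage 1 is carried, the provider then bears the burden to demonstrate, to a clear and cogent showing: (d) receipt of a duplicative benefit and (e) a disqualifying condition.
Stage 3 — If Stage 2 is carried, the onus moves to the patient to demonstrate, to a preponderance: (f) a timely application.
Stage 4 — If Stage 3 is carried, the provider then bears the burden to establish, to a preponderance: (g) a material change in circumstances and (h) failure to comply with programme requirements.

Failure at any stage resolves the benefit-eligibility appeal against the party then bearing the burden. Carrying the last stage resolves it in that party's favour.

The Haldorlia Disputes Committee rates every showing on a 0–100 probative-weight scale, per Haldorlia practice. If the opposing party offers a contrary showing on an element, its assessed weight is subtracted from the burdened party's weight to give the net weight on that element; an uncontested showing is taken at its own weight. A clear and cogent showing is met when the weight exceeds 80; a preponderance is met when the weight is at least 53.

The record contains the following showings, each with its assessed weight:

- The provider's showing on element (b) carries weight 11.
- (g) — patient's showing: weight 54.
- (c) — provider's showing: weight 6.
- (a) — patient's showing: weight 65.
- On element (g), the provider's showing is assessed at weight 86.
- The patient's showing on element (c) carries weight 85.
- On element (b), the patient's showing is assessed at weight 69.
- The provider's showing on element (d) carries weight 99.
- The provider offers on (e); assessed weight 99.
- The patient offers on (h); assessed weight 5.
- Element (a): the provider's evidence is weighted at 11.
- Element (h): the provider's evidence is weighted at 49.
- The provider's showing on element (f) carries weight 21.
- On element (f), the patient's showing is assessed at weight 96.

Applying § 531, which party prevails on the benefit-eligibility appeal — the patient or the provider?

Stage 1 (patient, a preponderance, weight is at least 53): (a) net 65−11=54 ≥ 53 — meets; (b) net 69−11=58 ≥ 53 — meets; (c) net 85−6=79 ≥ 53 — meets.
  The patient carries Stage 1; the provider now bears the burden.
Stage 2 (provider, a clear and cogent showing, weight exceeds 80): (d) 99 > 80 — meets; (e) 99 > 80 — meets.
  Stage 2 carried; the burden shifts to the patient.
Stage 3 (patient, a preponderance, weight is at least 53): (f) net 96−21=75 ≥ 53 — meets.
  The patient carries Stage 3; the provider now bears the burden.
Stage 4 (provider, a preponderance, weight is at least 53): (g) net 86−54=32 < 53 — fails; (h) net 49−5=44 < 53 — fails.
  Not every element is met, so the provider fails to carry Stage 4.
So the patient prevails.

patient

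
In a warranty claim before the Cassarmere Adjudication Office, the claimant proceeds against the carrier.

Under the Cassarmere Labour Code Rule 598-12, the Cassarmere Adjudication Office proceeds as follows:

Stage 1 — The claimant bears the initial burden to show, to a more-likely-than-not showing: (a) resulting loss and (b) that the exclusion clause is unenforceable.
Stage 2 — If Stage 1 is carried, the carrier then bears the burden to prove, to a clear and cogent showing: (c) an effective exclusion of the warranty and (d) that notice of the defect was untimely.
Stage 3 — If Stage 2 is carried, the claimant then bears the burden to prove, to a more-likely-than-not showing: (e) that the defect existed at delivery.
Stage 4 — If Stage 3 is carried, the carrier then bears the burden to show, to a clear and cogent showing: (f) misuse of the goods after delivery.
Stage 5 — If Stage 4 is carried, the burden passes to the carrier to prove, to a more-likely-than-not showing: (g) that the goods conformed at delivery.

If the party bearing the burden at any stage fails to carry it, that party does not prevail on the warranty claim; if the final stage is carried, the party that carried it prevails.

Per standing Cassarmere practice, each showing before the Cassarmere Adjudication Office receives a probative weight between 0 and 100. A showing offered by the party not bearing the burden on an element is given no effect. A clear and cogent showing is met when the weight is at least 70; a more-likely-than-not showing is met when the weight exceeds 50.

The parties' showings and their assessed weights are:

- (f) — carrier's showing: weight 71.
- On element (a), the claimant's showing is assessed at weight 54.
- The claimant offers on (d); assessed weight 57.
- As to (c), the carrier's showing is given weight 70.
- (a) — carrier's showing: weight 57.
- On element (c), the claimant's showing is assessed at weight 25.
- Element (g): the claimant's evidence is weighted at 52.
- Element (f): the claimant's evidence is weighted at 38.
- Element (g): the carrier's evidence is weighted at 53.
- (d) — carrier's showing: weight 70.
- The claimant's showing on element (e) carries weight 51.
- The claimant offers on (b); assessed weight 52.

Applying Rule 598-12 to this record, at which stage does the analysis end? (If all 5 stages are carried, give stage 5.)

At Stage 1 the claimant must meet a more-likely-than-not showing (weight exceeds 50): on (a) the weight is 54 (the carrier's 57 is given no effect), which does exceed 50, so (a) meets the standard; on (b) the weight is 52, which does exceed 50, so (b) meets the standard.
  Stage 1 carried; the burden shifts to the carrier.
At Stage 2 the carrier must meet a clear and cogent showing (weight is at least 70): on (c) the weight is 70 (the claimant's 25 is given no effect), which does reach 70, so (c) meets the standard; on (d) the weight is 70 (the claimant's 57 is given no effect), which does reach 70, so (d) meets the standard.
  The carrier carries Stage 2; the claimant now bears the burden.
At Stage 3 the claimant must meet a more-likely-than-not showing (weight exceeds 50): on (e) the weight is 51, > 50, so (e) meets the standard.
  Stage 3 carried; the burden shifts to the carrier.
At Stage 4 the carrier must meet a clear and cogent showing (weight is at least 70): on (f) the weight is 71 (the claimant's 38 is given no effect), ≥ 70, so (f) meets the standard.
  Stage 4 carried; the burden remains with the carrier.
At Stage 5 the carrier must meet a more-likely-than-not showing (weight exceeds 50): on (g) the weight is 53 (the claimant's 52 is given no effect), which does exceed 50, so (g) meets the standard.
  The carrier carries the last stage.
All stages carried — the carrier prevails.

stage 5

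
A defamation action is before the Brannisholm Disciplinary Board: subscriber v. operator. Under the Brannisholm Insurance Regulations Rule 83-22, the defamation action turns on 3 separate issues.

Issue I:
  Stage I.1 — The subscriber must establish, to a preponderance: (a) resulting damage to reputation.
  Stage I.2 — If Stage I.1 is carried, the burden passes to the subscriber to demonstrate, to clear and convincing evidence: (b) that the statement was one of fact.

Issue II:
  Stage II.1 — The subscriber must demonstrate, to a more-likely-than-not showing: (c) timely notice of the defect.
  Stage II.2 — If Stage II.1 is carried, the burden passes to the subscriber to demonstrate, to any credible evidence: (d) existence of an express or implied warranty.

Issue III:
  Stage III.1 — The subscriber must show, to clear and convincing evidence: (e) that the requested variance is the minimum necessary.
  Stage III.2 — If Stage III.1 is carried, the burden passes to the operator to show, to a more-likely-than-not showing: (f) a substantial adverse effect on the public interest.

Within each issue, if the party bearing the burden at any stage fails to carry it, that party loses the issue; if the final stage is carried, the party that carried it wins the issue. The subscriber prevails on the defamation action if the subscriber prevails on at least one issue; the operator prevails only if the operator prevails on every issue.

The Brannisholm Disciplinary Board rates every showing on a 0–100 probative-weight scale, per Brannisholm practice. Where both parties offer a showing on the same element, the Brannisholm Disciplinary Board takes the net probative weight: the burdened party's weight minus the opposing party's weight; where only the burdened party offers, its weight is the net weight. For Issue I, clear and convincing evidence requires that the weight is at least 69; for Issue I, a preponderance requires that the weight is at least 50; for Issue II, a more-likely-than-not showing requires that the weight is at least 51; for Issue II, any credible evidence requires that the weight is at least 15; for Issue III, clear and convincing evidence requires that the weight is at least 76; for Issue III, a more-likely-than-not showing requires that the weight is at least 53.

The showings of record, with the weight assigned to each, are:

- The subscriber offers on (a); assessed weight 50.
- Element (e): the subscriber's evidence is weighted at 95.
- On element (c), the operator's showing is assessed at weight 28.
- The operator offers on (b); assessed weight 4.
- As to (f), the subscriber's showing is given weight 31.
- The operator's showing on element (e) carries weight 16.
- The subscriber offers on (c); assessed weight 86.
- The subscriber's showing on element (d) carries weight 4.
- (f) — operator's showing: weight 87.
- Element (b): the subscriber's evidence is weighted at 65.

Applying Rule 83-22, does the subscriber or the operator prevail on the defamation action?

— Issue I —
Stage I.1 (subscriber, a preponderance, weight is at least 50): (a) 50 ≥ 50 — meets.
  Stage I.1 carried; the burden remains with the subscriber.
Stage I.2 (subscriber, clear and convincing evidence, weight is at least 69): (b) net 65−4=61 < 69 — fails.
  Not every element is met, so the subscriber fails to carry Stage I.2.
The analysis ends at Stage I.2; the operator prevails on this issue.
— Issue II —
Stage II.1 — burden on subscriber; standard: a more-likely-than-not showing (weight is at least 51).
    (c): 86 − 28 = 58 ≥ 51 [met]
  All elements met. The subscriber retains the burden for Stage II.2.
Stage II.2 — burden on subscriber; standard: any credible evidence (weight is at least 15).
    (d): 4 < 15 [not met]
  The subscriber does not carry Stage II.2.
The analysis ends at Stage II.2; the operator prevails on this issue.
— Issue III —
Stage III.1 — burden on subscriber; standard: clear and convincing evidence (weight is at least 76).
    (e): 95 − 16 = 79 ≥ 76 [met]
  All elements met. The burden passes to the operator.
Stage III.2 — burden on operator; standard: a more-likely-than-not showing (weight is at least 53).
    (f): 87 − 31 = 56 ≥ 53 [met]
  All elements met at the final stage.
Every stage carried; the operator prevails on this issue.
Per-issue: Issue I → operator; Issue II → operator; Issue III → operator. The subscriber must prevail on at least one issue; overall, the operator prevails.

operator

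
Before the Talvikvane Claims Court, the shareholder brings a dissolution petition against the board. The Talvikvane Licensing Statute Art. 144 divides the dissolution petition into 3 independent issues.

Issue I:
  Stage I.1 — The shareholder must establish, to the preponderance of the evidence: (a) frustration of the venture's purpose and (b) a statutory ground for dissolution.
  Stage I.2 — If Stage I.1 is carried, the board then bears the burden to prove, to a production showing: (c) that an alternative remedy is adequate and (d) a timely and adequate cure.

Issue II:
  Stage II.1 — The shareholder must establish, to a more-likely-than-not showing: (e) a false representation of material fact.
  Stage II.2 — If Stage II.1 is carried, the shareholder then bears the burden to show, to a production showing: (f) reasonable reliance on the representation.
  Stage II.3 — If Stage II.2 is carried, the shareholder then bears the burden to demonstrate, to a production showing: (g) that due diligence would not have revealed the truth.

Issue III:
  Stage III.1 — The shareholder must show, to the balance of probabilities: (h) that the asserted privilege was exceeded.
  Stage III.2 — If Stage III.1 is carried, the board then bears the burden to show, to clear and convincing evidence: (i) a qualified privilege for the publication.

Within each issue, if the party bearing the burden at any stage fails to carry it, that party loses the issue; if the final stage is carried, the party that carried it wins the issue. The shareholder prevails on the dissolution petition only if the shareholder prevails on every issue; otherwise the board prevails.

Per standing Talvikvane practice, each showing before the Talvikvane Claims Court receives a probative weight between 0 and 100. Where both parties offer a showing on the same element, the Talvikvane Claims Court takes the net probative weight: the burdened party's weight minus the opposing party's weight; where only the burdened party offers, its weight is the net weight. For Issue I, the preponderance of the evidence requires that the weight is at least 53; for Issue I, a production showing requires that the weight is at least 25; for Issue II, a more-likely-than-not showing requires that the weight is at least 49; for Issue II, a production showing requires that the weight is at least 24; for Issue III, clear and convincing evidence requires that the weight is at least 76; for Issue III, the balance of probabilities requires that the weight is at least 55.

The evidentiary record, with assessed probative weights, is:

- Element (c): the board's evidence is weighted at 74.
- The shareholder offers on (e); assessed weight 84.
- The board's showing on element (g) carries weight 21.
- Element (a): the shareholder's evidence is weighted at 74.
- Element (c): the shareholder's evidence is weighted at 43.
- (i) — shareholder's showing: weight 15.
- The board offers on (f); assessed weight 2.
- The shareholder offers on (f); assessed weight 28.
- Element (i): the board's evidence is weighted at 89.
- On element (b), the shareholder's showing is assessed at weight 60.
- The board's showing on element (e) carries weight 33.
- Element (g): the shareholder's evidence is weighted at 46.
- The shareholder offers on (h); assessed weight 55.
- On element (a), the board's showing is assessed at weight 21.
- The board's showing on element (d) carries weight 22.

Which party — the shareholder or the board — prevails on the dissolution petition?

shareholder

— Issue I —
At Stage I.1 the shareholder must meet the preponderance of the evidence (weight is at least 53): on (a) the weight is 74 less the opposing 21 gives net 53, which does reach 53, so (a) meets the standard; on (b) the weight is 60, ≥ 53, so (b) meets the standard.
  All elements met. The burden passes to the board.
At Stage I.2 the board must meet a production showing (weight is at least 25): on (c) the weight is 74 less the opposing 43 gives net 31, which does reach 25, so (c) meets the standard; on (d) the weight is 22, < 25, so (d) does not meet the standard.
  Not every element is met, so the board fails to carry Stage I.2.
The shareholder prevails on this issue.
— Issue II —
Stage II.1 — burden on shareholder; standard: a more-likely-than-not showing (weight is at least 49).
    (e): 84 − 33 = 51 ≥ 49 [met]
  All elements met. The shareholder retains the burden for Stage II.2.
Stage II.2 — burden on shareholder; standard: a production showing (weight is at least 24).
    (f): 28 − 2 = 26 ≥ 24 [met]
  Stage II.2 is satisfied; the shareholder continues to bear the burden.
Stage II.3 — burden on shareholder; standard: a production showing (weight is at least 24).
    (g): 46 − 21 = 25 ≥ 24 [met]
  Stage II.3 carried; the final stage is satisfied.
With every stage satisfied, the shareholder prevails on this issue.
— Issue III —
At Stage III.1 the shareholder must meet the balance of probabilities (weight is at least 55): on (h) the weight is 55, which does reach 55, so (h) meets the standard.
  All elements met. The burden passes to the board.
At Stage III.2 the board must meet clear and convincing evidence (weight is at least 76): on (i) the weight is 89 less the opposing 15 gives net 74, which does not reach 76, so (i) does not meet the standard.
  The board does not carry Stage III.2.
The analysis ends at Stage III.2; the shareholder prevails on this issue.
Per-issue: Issue I → shareholder; Issue II → shareholder; Issue III → shareholder. The shareholder must prevail on every issue; overall, the shareholder prevails.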